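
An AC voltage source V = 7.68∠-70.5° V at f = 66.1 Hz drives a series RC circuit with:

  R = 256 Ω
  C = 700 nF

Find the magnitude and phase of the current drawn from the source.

Step 1 — Angular frequency: ω = 2π·f = 2π·66.1 = 415.3 rad/s.
Step 2 — Component impedances:
  R: Z = R = 256 Ω
  C: Z = 1/(jωC) = -j/(ω·C) = 0 - j3440 Ω
Step 3 — Series combination: Z_total = R + C = 256 - j3440 Ω = 3449∠-85.7° Ω.
Step 4 — Source phasor: V = 7.68∠-70.5° V = 2.564 - j7.239 V.
Step 5 — Ohm's law: I = V / Z_total = (2.564 - j7.239) / (256 - j3440) = 0.002148 + j0.0005854 A.
Step 6 — Convert to polar: |I| = 0.002227 A, ∠I = 15.2°.

I = 0.002227∠15.2° A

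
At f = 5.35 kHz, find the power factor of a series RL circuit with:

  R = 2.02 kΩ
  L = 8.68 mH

Step 1 — Angular frequency: ω = 2π·f = 2π·5350 = 3.362e+04 rad/s.
Step 2 — Component impedances:
  R: Z = R = 2020 Ω
  L: Z = jωL = j·3.362e+04·0.00868 = 0 + j291.8 Ω
Step 3 — Series combination: Z_total = R + L = 2020 + j291.8 Ω = 2041∠8.2° Ω.
Step 4 — Power factor: PF = cos(φ) = Re(Z)/|Z| = 2020/2041 = 0.9897.
Step 5 — Type: Im(Z) = 291.8 ⇒ lagging (phase φ = 8.2°).

PF = 0.9897 (lagging, φ = 8.2°)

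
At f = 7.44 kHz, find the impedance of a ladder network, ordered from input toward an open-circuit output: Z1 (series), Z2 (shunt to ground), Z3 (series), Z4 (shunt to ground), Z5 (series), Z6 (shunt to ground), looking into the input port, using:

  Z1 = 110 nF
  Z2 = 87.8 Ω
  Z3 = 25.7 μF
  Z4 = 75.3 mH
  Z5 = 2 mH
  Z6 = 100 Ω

Step 1 — Angular frequency: ω = 2π·f = 2π·7440 = 4.675e+04 rad/s.
Step 2 — Component impedances:
  Z1: Z = 1/(jωC) = -j/(ω·C) = 0 - j194.5 Ω
  Z2: Z = R = 87.8 Ω
  Z3: Z = 1/(jωC) = -j/(ω·C) = 0 - j0.8324 Ω
  Z4: Z = jωL = j·4.675e+04·0.0753 = 0 + j3520 Ω
  Z5: Z = jωL = j·4.675e+04·0.002 = 0 + j93.49 Ω
  Z6: Z = R = 100 Ω
Step 3 — Ladder network (open output): work backward from the far end, alternating series and parallel combinations. Z_in = 54.26 - j177.4 Ω = 185.5∠-73.0° Ω.

Z = 54.26 - j177.4 Ω = 185.5∠-73.0° Ω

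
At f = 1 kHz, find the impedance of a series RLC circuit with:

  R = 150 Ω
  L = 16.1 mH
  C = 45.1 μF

Step 1 — Angular frequency: ω = 2π·f = 2π·1000 = 6283 rad/s.
Step 2 — Component impedances:
  R: Z = R = 150 Ω
  L: Z = jωL = j·6283·0.0161 = 0 + j101.2 Ω
  C: Z = 1/(jωC) = -j/(ω·C) = 0 - j3.529 Ω
Step 3 — Series combination: Z_total = R + L + C = 150 + j97.63 Ω = 179∠33.1° Ω.

Z = 150 + j97.63 Ω = 179∠33.1° Ω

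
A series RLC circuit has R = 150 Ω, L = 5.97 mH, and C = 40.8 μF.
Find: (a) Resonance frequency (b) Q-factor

Step 1 — Resonance condition Im(Z)=0 gives ω₀ = 1/√(LC).
Step 2 — ω₀ = 1/√(0.00597·4.08e-05) = 2026 rad/s.
Step 3 — f₀ = ω₀/(2π) = 322.5 Hz.
Step 4 — Series Q: Q = ω₀L/R = 2026·0.00597/150 = 0.08064.

(a) f₀ = 322.5 Hz  (b) Q = 0.08064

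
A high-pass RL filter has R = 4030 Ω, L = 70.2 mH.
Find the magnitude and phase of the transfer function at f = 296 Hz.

Step 1 — Angular frequency: ω = 2π·296 = 1860 rad/s.
Step 2 — Transfer function: H(jω) = jωL/(R + jωL).
Step 3 — Numerator jωL = j·130.6; denominator R + jωL = 4030 + j130.6.
Step 4 — H = 0.001048 + j0.03236.
Step 5 — Magnitude: |H| = 0.03238 (-29.8 dB); phase: φ = 88.1°.

|H| = 0.03238 (-29.8 dB), φ = 88.1°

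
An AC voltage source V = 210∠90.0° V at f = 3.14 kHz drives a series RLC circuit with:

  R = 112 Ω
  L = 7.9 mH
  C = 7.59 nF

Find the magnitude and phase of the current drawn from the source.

Step 1 — Angular frequency: ω = 2π·f = 2π·3140 = 1.973e+04 rad/s.
Step 2 — Component impedances:
  R: Z = R = 112 Ω
  L: Z = jωL = j·1.973e+04·0.0079 = 0 + j155.9 Ω
  C: Z = 1/(jωC) = -j/(ω·C) = 0 - j6678 Ω
Step 3 — Series combination: Z_total = R + L + C = 112 - j6522 Ω = 6523∠-89.0° Ω.
Step 4 — Source phasor: V = 210∠90.0° V = 0 + j210 V.
Step 5 — Ohm's law: I = V / Z_total = (0 + j210) / (112 - j6522) = -0.03219 + j0.0005527 A.
Step 6 — Convert to polar: |I| = 0.03219 A, ∠I = 179.0°.

I = 0.03219∠179.0° A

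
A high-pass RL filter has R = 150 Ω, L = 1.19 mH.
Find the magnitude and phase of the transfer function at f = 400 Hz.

Step 1 — Angular frequency: ω = 2π·400 = 2513 rad/s.
Step 2 — Transfer function: H(jω) = jωL/(R + jωL).
Step 3 — Numerator jωL = j·2.991; denominator R + jωL = 150 + j2.991.
Step 4 — H = 0.0003974 + j0.01993.
Step 5 — Magnitude: |H| = 0.01993 (-34.0 dB); phase: φ = 88.9°.

|H| = 0.01993 (-34.0 dB), φ = 88.9°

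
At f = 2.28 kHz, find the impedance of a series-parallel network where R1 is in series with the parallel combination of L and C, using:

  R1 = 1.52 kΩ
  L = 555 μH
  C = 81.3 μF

Step 1 — Angular frequency: ω = 2π·f = 2π·2280 = 1.433e+04 rad/s.
Step 2 — Component impedances:
  R1: Z = R = 1520 Ω
  L: Z = jωL = j·1.433e+04·0.000555 = 0 + j7.951 Ω
  C: Z = 1/(jωC) = -j/(ω·C) = 0 - j0.8586 Ω
Step 3 — Parallel branch: L || C = 1/(1/L + 1/C) = 0 - j0.9626 Ω.
Step 4 — Series with R1: Z_total = R1 + (L || C) = 1520 - j0.9626 Ω = 1520∠-0.0° Ω.

Z = 1520 - j0.9626 Ω = 1520∠-0.0° Ω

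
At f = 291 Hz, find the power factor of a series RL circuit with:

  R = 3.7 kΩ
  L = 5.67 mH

Step 1 — Angular frequency: ω = 2π·f = 2π·291 = 1828 rad/s.
Step 2 — Component impedances:
  R: Z = R = 3700 Ω
  L: Z = jωL = j·1828·0.00567 = 0 + j10.37 Ω
Step 3 — Series combination: Z_total = R + L = 3700 + j10.37 Ω = 3700∠0.2° Ω.
Step 4 — Power factor: PF = cos(φ) = Re(Z)/|Z| = 3700/3700 = 1.
Step 5 — Type: Im(Z) = 10.37 ⇒ lagging (phase φ = 0.2°).

PF = 1 (lagging, φ = 0.2°)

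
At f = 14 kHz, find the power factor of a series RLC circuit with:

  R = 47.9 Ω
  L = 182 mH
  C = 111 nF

Step 1 — Angular frequency: ω = 2π·f = 2π·1.4e+04 = 8.796e+04 rad/s.
Step 2 — Component impedances:
  R: Z = R = 47.9 Ω
  L: Z = jωL = j·8.796e+04·0.182 = 0 + j1.601e+04 Ω
  C: Z = 1/(jωC) = -j/(ω·C) = 0 - j102.4 Ω
Step 3 — Series combination: Z_total = R + L + C = 47.9 + j1.591e+04 Ω = 1.591e+04∠89.8° Ω.
Step 4 — Power factor: PF = cos(φ) = Re(Z)/|Z| = 47.9/1.591e+04 = 0.003011.
Step 5 — Type: Im(Z) = 1.591e+04 ⇒ lagging (phase φ = 89.8°).

PF = 0.003011 (lagging, φ = 89.8°)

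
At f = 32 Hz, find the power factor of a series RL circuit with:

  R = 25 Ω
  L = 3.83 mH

Step 1 — Angular frequency: ω = 2π·f = 2π·32 = 201.1 rad/s.
Step 2 — Component impedances:
  R: Z = R = 25 Ω
  L: Z = jωL = j·201.1·0.00383 = 0 + j0.7701 Ω
Step 3 — Series combination: Z_total = R + L = 25 + j0.7701 Ω = 25.01∠1.8° Ω.
Step 4 — Power factor: PF = cos(φ) = Re(Z)/|Z| = 25/25.012 = 0.9995.
Step 5 — Type: Im(Z) = 0.7701 ⇒ lagging (phase φ = 1.8°).

PF = 0.9995 (lagging, φ = 1.8°)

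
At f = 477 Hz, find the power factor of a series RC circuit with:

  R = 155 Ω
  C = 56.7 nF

Step 1 — Angular frequency: ω = 2π·f = 2π·477 = 2997 rad/s.
Step 2 — Component impedances:
  R: Z = R = 155 Ω
  C: Z = 1/(jωC) = -j/(ω·C) = 0 - j5885 Ω
Step 3 — Series combination: Z_total = R + C = 155 - j5885 Ω = 5887∠-88.5° Ω.
Step 4 — Power factor: PF = cos(φ) = Re(Z)/|Z| = 155/5887 = 0.02633.
Step 5 — Type: Im(Z) = -5885 ⇒ leading (phase φ = -88.5°).

PF = 0.02633 (leading, φ = -88.5°)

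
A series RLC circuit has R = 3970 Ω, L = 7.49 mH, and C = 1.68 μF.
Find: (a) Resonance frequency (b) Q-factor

Step 1 — Resonance condition Im(Z)=0 gives ω₀ = 1/√(LC).
Step 2 — ω₀ = 1/√(0.00749·1.68e-06) = 8915 rad/s.
Step 3 — f₀ = ω₀/(2π) = 1419 Hz.
Step 4 — Series Q: Q = ω₀L/R = 8915·0.00749/3970 = 0.01682.

(a) f₀ = 1419 Hz  (b) Q = 0.01682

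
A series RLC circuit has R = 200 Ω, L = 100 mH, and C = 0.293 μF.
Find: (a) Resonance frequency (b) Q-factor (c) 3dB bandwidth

Step 1 — Resonance: ω₀ = 1/√(LC) = 1/√(0.1·2.93e-07) = 5842 rad/s.
Step 2 — f₀ = ω₀/(2π) = 929.8 Hz.
Step 3 — Series Q: Q = ω₀L/R = 5842·0.1/200 = 2.921.
Step 4 — Bandwidth: Δω = ω₀/Q = 2000 rad/s; BW = Δω/(2π) = 318.3 Hz.

(a) f₀ = 929.8 Hz  (b) Q = 2.921  (c) BW = 318.3 Hz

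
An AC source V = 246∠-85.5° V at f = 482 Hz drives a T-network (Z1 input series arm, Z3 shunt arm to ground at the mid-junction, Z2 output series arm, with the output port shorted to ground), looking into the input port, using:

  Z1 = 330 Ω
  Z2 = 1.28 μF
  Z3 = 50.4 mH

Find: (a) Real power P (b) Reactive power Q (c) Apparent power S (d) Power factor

Step 1 — Angular frequency: ω = 2π·f = 2π·482 = 3028 rad/s.
Step 2 — Component impedances:
  Z1: Z = R = 330 Ω
  Z2: Z = 1/(jωC) = -j/(ω·C) = 0 - j258 Ω
  Z3: Z = jωL = j·3028·0.0504 = 0 + j152.6 Ω
Step 3 — With the output port shorted to ground, the output series arm Z2 runs from the junction to ground; the shunt arm Z3 also runs from the junction to ground. They appear in parallel: Z3 || Z2 = 0 + j373.8 Ω.
Step 4 — Series with input arm Z1: Z_in = Z1 + (Z3 || Z2) = 330 + j373.8 Ω = 498.6∠48.6° Ω.
Step 5 — Source phasor: V = 246∠-85.5° V = 19.3 - j245.2 V.
Step 6 — Current: I = V / Z = -0.3431 - j0.3545 A = 0.4933∠-134.1° A.
Step 7 — Complex power: S = V·I* = 80.32 + j90.98 VA.
Step 8 — Real power: P = Re(S) = 80.32 W.
Step 9 — Reactive power: Q = Im(S) = 90.98 VAR.
Step 10 — Apparent power: |S| = 121.4 VA.
Step 11 — Power factor: PF = P/|S| = 0.6618 (lagging).

(a) P = 80.32 W  (b) Q = 90.98 VAR  (c) S = 121.4 VA  (d) PF = 0.6618 (lagging)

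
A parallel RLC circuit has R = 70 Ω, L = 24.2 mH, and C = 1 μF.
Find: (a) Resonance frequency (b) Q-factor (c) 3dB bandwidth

Step 1 — Resonance: ω₀ = 1/√(LC) = 1/√(0.0242·1e-06) = 6428 rad/s.
Step 2 — f₀ = ω₀/(2π) = 1023 Hz.
Step 3 — Parallel Q: Q = R/(ω₀L) = 70/(6428·0.0242) = 0.45.
Step 4 — Bandwidth: Δω = ω₀/Q = 1.429e+04 rad/s; BW = Δω/(2π) = 2274 Hz.

(a) f₀ = 1023 Hz  (b) Q = 0.45  (c) BW = 2274 Hz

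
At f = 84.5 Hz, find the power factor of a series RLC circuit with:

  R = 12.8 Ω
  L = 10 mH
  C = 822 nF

Step 1 — Angular frequency: ω = 2π·f = 2π·84.5 = 530.9 rad/s.
Step 2 — Component impedances:
  R: Z = R = 12.8 Ω
  L: Z = jωL = j·530.9·0.01 = 0 + j5.309 Ω
  C: Z = 1/(jωC) = -j/(ω·C) = 0 - j2291 Ω
Step 3 — Series combination: Z_total = R + L + C = 12.8 - j2286 Ω = 2286∠-89.7° Ω.
Step 4 — Power factor: PF = cos(φ) = Re(Z)/|Z| = 12.8/2286 = 0.005599.
Step 5 — Type: Im(Z) = -2286 ⇒ leading (phase φ = -89.7°).

PF = 0.005599 (leading, φ = -89.7°)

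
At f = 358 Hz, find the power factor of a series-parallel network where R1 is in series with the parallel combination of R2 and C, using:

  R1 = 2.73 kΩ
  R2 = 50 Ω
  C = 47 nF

Step 1 — Angular frequency: ω = 2π·f = 2π·358 = 2249 rad/s.
Step 2 — Component impedances:
  R1: Z = R = 2730 Ω
  R2: Z = R = 50 Ω
  C: Z = 1/(jωC) = -j/(ω·C) = 0 - j9459 Ω
Step 3 — Parallel branch: R2 || C = 1/(1/R2 + 1/C) = 50 - j0.2643 Ω.
Step 4 — Series with R1: Z_total = R1 + (R2 || C) = 2780 - j0.2643 Ω = 2780∠-0.0° Ω.
Step 5 — Power factor: PF = cos(φ) = Re(Z)/|Z| = 2780/2780 = 1.
Step 6 — Type: Im(Z) = -0.2643 ⇒ leading (phase φ = -0.0°).

PF = 1 (leading, φ = -0.0°)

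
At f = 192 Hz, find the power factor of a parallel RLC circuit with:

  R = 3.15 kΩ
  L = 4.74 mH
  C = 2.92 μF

Step 1 — Angular frequency: ω = 2π·f = 2π·192 = 1206 rad/s.
Step 2 — Component impedances:
  R: Z = R = 3150 Ω
  L: Z = jωL = j·1206·0.00474 = 0 + j5.718 Ω
  C: Z = 1/(jωC) = -j/(ω·C) = 0 - j283.9 Ω
Step 3 — Parallel combination: 1/Z_total = 1/R + 1/L + 1/C; Z_total = 0.01081 + j5.836 Ω = 5.836∠89.9° Ω.
Step 4 — Power factor: PF = cos(φ) = Re(Z)/|Z| = 0.010811/5.8357 = 0.001853.
Step 5 — Type: Im(Z) = 5.836 ⇒ lagging (phase φ = 89.9°).

PF = 0.001853 (lagging, φ = 89.9°)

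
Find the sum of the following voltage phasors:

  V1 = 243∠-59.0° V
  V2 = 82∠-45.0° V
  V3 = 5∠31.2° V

Step 1 — Convert each phasor to rectangular form:
  V1 = 243·(cos(-59.0°) + j·sin(-59.0°)) = 125.2 - j208.3 V
  V2 = 82·(cos(-45.0°) + j·sin(-45.0°)) = 57.98 - j57.98 V
  V3 = 5·(cos(31.2°) + j·sin(31.2°)) = 4.277 + j2.59 V
Step 2 — Sum components: V_total = 187.4 - j263.7 V.
Step 3 — Convert to polar: |V_total| = 323.5 V, ∠V_total = -54.6°.

V_total = 323.5∠-54.6° V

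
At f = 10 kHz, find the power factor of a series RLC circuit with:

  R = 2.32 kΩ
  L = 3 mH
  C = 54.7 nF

Step 1 — Angular frequency: ω = 2π·f = 2π·1e+04 = 6.283e+04 rad/s.
Step 2 — Component impedances:
  R: Z = R = 2320 Ω
  L: Z = jωL = j·6.283e+04·0.003 = 0 + j188.5 Ω
  C: Z = 1/(jωC) = -j/(ω·C) = 0 - j291 Ω
Step 3 — Series combination: Z_total = R + L + C = 2320 - j102.5 Ω = 2322∠-2.5° Ω.
Step 4 — Power factor: PF = cos(φ) = Re(Z)/|Z| = 2320/2322.3 = 0.999.
Step 5 — Type: Im(Z) = -102.5 ⇒ leading (phase φ = -2.5°).

PF = 0.999 (leading, φ = -2.5°)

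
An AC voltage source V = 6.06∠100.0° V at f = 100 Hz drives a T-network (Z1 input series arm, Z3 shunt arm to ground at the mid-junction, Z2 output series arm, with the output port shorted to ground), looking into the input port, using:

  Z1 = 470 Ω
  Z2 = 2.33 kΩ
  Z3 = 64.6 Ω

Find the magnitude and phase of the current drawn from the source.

Step 1 — Angular frequency: ω = 2π·f = 2π·100 = 628.3 rad/s.
Step 2 — Component impedances:
  Z1: Z = R = 470 Ω
  Z2: Z = R = 2330 Ω
  Z3: Z = R = 64.6 Ω
Step 3 — With the output port shorted to ground, the output series arm Z2 runs from the junction to ground; the shunt arm Z3 also runs from the junction to ground. They appear in parallel: Z3 || Z2 = 62.86 Ω.
Step 4 — Series with input arm Z1: Z_in = Z1 + (Z3 || Z2) = 532.9 Ω = 532.9∠0.0° Ω.
Step 5 — Source phasor: V = 6.06∠100.0° V = -1.052 + j5.968 V.
Step 6 — Ohm's law: I = V / Z_total = (-1.052 + j5.968) / (532.9) = -0.001975 + j0.0112 A.
Step 7 — Convert to polar: |I| = 0.01137 A, ∠I = 100.0°.

I = 0.01137∠100.0° A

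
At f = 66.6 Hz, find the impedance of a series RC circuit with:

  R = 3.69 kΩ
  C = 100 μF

Step 1 — Angular frequency: ω = 2π·f = 2π·66.6 = 418.5 rad/s.
Step 2 — Component impedances:
  R: Z = R = 3690 Ω
  C: Z = 1/(jωC) = -j/(ω·C) = 0 - j23.9 Ω
Step 3 — Series combination: Z_total = R + C = 3690 - j23.9 Ω = 3690∠-0.4° Ω.

Z = 3690 - j23.9 Ω = 3690∠-0.4° Ω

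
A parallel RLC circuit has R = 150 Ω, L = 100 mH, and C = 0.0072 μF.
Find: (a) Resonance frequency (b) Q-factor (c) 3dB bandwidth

Step 1 — Resonance: ω₀ = 1/√(LC) = 1/√(0.1·7.2e-09) = 3.727e+04 rad/s.
Step 2 — f₀ = ω₀/(2π) = 5931 Hz.
Step 3 — Parallel Q: Q = R/(ω₀L) = 150/(3.727e+04·0.1) = 0.04025.
Step 4 — Bandwidth: Δω = ω₀/Q = 9.259e+05 rad/s; BW = Δω/(2π) = 1.474e+05 Hz.

(a) f₀ = 5931 Hz  (b) Q = 0.04025  (c) BW = 1.474e+05 Hz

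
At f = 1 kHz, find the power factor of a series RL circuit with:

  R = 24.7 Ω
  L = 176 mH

Step 1 — Angular frequency: ω = 2π·f = 2π·1000 = 6283 rad/s.
Step 2 — Component impedances:
  R: Z = R = 24.7 Ω
  L: Z = jωL = j·6283·0.176 = 0 + j1106 Ω
Step 3 — Series combination: Z_total = R + L = 24.7 + j1106 Ω = 1106∠88.7° Ω.
Step 4 — Power factor: PF = cos(φ) = Re(Z)/|Z| = 24.7/1106 = 0.02233.
Step 5 — Type: Im(Z) = 1106 ⇒ lagging (phase φ = 88.7°).

PF = 0.02233 (lagging, φ = 88.7°)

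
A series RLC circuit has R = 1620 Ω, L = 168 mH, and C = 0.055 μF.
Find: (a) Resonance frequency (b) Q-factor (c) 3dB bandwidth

Step 1 — Resonance: ω₀ = 1/√(LC) = 1/√(0.168·5.5e-08) = 1.04e+04 rad/s.
Step 2 — f₀ = ω₀/(2π) = 1656 Hz.
Step 3 — Series Q: Q = ω₀L/R = 1.04e+04·0.168/1620 = 1.079.
Step 4 — Bandwidth: Δω = ω₀/Q = 9643 rad/s; BW = Δω/(2π) = 1535 Hz.

(a) f₀ = 1656 Hz  (b) Q = 1.079  (c) BW = 1535 Hz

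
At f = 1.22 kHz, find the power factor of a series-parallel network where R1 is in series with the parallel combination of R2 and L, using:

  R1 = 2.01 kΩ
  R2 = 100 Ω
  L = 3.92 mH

Step 1 — Angular frequency: ω = 2π·f = 2π·1220 = 7665 rad/s.
Step 2 — Component impedances:
  R1: Z = R = 2010 Ω
  R2: Z = R = 100 Ω
  L: Z = jωL = j·7665·0.00392 = 0 + j30.05 Ω
Step 3 — Parallel branch: R2 || L = 1/(1/R2 + 1/L) = 8.281 + j27.56 Ω.
Step 4 — Series with R1: Z_total = R1 + (R2 || L) = 2018 + j27.56 Ω = 2018∠0.8° Ω.
Step 5 — Power factor: PF = cos(φ) = Re(Z)/|Z| = 2018.3/2018.5 = 0.9999.
Step 6 — Type: Im(Z) = 27.56 ⇒ lagging (phase φ = 0.8°).

PF = 0.9999 (lagging, φ = 0.8°)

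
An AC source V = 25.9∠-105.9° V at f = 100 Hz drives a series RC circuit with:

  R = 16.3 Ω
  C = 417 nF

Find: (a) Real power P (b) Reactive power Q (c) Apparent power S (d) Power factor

Step 1 — Angular frequency: ω = 2π·f = 2π·100 = 628.3 rad/s.
Step 2 — Component impedances:
  R: Z = R = 16.3 Ω
  C: Z = 1/(jωC) = -j/(ω·C) = 0 - j3817 Ω
Step 3 — Series combination: Z_total = R + C = 16.3 - j3817 Ω = 3817∠-89.8° Ω.
Step 4 — Source phasor: V = 25.9∠-105.9° V = -7.096 - j24.91 V.
Step 5 — Current: I = V / Z = 0.006518 - j0.001887 A = 0.006786∠-16.1° A.
Step 6 — Complex power: S = V·I* = 0.0007506 - j0.1758 VA.
Step 7 — Real power: P = Re(S) = 0.0007506 W.
Step 8 — Reactive power: Q = Im(S) = -0.1758 VAR.
Step 9 — Apparent power: |S| = 0.1758 VA.
Step 10 — Power factor: PF = P/|S| = 0.004271 (leading).

(a) P = 0.0007506 W  (b) Q = -0.1758 VAR  (c) S = 0.1758 VA  (d) PF = 0.004271 (leading)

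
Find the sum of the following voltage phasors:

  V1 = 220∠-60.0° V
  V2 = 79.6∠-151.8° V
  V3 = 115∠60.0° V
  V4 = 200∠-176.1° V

Step 1 — Convert each phasor to rectangular form:
  V1 = 220·(cos(-60.0°) + j·sin(-60.0°)) = 110 - j190.5 V
  V2 = 79.6·(cos(-151.8°) + j·sin(-151.8°)) = -70.15 - j37.62 V
  V3 = 115·(cos(60.0°) + j·sin(60.0°)) = 57.5 + j99.59 V
  V4 = 200·(cos(-176.1°) + j·sin(-176.1°)) = -199.5 - j13.6 V
Step 2 — Sum components: V_total = -102.2 - j142.2 V.
Step 3 — Convert to polar: |V_total| = 175.1 V, ∠V_total = -125.7°.

V_total = 175.1∠-125.7° V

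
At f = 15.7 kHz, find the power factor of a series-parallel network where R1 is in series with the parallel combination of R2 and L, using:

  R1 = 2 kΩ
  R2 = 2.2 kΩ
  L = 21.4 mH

Step 1 — Angular frequency: ω = 2π·f = 2π·1.57e+04 = 9.865e+04 rad/s.
Step 2 — Component impedances:
  R1: Z = R = 2000 Ω
  R2: Z = R = 2200 Ω
  L: Z = jωL = j·9.865e+04·0.0214 = 0 + j2111 Ω
Step 3 — Parallel branch: R2 || L = 1/(1/R2 + 1/L) = 1055 + j1099 Ω.
Step 4 — Series with R1: Z_total = R1 + (R2 || L) = 3055 + j1099 Ω = 3246∠19.8° Ω.
Step 5 — Power factor: PF = cos(φ) = Re(Z)/|Z| = 3054.6/3246.3 = 0.9409.
Step 6 — Type: Im(Z) = 1099 ⇒ lagging (phase φ = 19.8°).

PF = 0.9409 (lagging, φ = 19.8°)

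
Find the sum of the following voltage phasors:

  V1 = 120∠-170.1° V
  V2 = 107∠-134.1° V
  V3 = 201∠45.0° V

Step 1 — Convert each phasor to rectangular form:
  V1 = 120·(cos(-170.1°) + j·sin(-170.1°)) = -118.2 - j20.63 V
  V2 = 107·(cos(-134.1°) + j·sin(-134.1°)) = -74.46 - j76.84 V
  V3 = 201·(cos(45.0°) + j·sin(45.0°)) = 142.1 + j142.1 V
Step 2 — Sum components: V_total = -50.55 + j44.66 V.
Step 3 — Convert to polar: |V_total| = 67.45 V, ∠V_total = 138.5°.

V_total = 67.45∠138.5° V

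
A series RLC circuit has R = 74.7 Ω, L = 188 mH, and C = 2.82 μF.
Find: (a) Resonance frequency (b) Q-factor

Step 1 — Resonance condition Im(Z)=0 gives ω₀ = 1/√(LC).
Step 2 — ω₀ = 1/√(0.188·2.82e-06) = 1373 rad/s.
Step 3 — f₀ = ω₀/(2π) = 218.6 Hz.
Step 4 — Series Q: Q = ω₀L/R = 1373·0.188/74.7 = 3.456.

(a) f₀ = 218.6 Hz  (b) Q = 3.456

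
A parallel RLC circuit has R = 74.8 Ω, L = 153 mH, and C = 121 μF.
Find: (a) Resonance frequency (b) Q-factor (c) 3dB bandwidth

Step 1 — Resonance: ω₀ = 1/√(LC) = 1/√(0.153·0.000121) = 232.4 rad/s.
Step 2 — f₀ = ω₀/(2π) = 36.99 Hz.
Step 3 — Parallel Q: Q = R/(ω₀L) = 74.8/(232.4·0.153) = 2.104.
Step 4 — Bandwidth: Δω = ω₀/Q = 110.5 rad/s; BW = Δω/(2π) = 17.58 Hz.

(a) f₀ = 36.99 Hz  (b) Q = 2.104  (c) BW = 17.58 Hz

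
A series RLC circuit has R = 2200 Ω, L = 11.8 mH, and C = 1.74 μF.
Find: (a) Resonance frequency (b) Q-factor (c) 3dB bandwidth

Step 1 — Resonance: ω₀ = 1/√(LC) = 1/√(0.0118·1.74e-06) = 6979 rad/s.
Step 2 — f₀ = ω₀/(2π) = 1111 Hz.
Step 3 — Series Q: Q = ω₀L/R = 6979·0.0118/2200 = 0.03743.
Step 4 — Bandwidth: Δω = ω₀/Q = 1.864e+05 rad/s; BW = Δω/(2π) = 2.967e+04 Hz.

(a) f₀ = 1111 Hz  (b) Q = 0.03743  (c) BW = 2.967e+04 Hz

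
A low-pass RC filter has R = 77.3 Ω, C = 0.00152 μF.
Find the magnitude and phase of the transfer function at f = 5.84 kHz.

Step 1 — Angular frequency: ω = 2π·5840 = 3.669e+04 rad/s.
Step 2 — Transfer function: H(jω) = 1/(1 + jωRC).
Step 3 — Denominator: 1 + jωRC = 1 + j·3.669e+04·77.3·1.52e-09 = 1 + j0.004311.
Step 4 — H = 1 - j0.004311.
Step 5 — Magnitude: |H| = 1 (-0.0 dB); phase: φ = -0.2°.

|H| = 1 (-0.0 dB), φ = -0.2°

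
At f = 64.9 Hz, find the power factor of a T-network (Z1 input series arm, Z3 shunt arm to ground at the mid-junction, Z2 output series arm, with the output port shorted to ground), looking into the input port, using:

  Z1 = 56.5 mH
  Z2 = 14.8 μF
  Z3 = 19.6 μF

Step 1 — Angular frequency: ω = 2π·f = 2π·64.9 = 407.8 rad/s.
Step 2 — Component impedances:
  Z1: Z = jωL = j·407.8·0.0565 = 0 + j23.04 Ω
  Z2: Z = 1/(jωC) = -j/(ω·C) = 0 - j165.7 Ω
  Z3: Z = 1/(jωC) = -j/(ω·C) = 0 - j125.1 Ω
Step 3 — With the output port shorted to ground, the output series arm Z2 runs from the junction to ground; the shunt arm Z3 also runs from the junction to ground. They appear in parallel: Z3 || Z2 = 0 - j71.29 Ω.
Step 4 — Series with input arm Z1: Z_in = Z1 + (Z3 || Z2) = 0 - j48.25 Ω = 48.25∠-90.0° Ω.
Step 5 — Power factor: PF = cos(φ) = Re(Z)/|Z| = 0/48.25 = 0.
Step 6 — Type: Im(Z) = -48.25 ⇒ leading (phase φ = -90.0°).

PF = 0 (leading, φ = -90.0°)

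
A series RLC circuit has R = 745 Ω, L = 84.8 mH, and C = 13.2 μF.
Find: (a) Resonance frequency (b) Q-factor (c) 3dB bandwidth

Step 1 — Resonance: ω₀ = 1/√(LC) = 1/√(0.0848·1.32e-05) = 945.2 rad/s.
Step 2 — f₀ = ω₀/(2π) = 150.4 Hz.
Step 3 — Series Q: Q = ω₀L/R = 945.2·0.0848/745 = 0.1076.
Step 4 — Bandwidth: Δω = ω₀/Q = 8785 rad/s; BW = Δω/(2π) = 1398 Hz.

(a) f₀ = 150.4 Hz  (b) Q = 0.1076  (c) BW = 1398 Hz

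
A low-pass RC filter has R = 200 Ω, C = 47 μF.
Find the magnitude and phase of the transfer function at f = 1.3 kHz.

Step 1 — Angular frequency: ω = 2π·1300 = 8168 rad/s.
Step 2 — Transfer function: H(jω) = 1/(1 + jωRC).
Step 3 — Denominator: 1 + jωRC = 1 + j·8168·200·4.7e-05 = 1 + j76.78.
Step 4 — H = 0.0001696 - j0.01302.
Step 5 — Magnitude: |H| = 0.01302 (-37.7 dB); phase: φ = -89.3°.

|H| = 0.01302 (-37.7 dB), φ = -89.3°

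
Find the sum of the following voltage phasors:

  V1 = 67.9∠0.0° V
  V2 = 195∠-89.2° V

Step 1 — Convert each phasor to rectangular form:
  V1 = 67.9·(cos(0.0°) + j·sin(0.0°)) = 67.9 V
  V2 = 195·(cos(-89.2°) + j·sin(-89.2°)) = 2.723 - j195 V
Step 2 — Sum components: V_total = 70.62 - j195 V.
Step 3 — Convert to polar: |V_total| = 207.4 V, ∠V_total = -70.1°.

V_total = 207.4∠-70.1° V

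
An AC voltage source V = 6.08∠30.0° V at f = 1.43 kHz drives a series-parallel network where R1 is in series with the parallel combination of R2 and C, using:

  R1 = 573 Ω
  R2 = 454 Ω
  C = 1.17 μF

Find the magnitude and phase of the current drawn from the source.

Step 1 — Angular frequency: ω = 2π·f = 2π·1430 = 8985 rad/s.
Step 2 — Component impedances:
  R1: Z = R = 573 Ω
  R2: Z = R = 454 Ω
  C: Z = 1/(jωC) = -j/(ω·C) = 0 - j95.13 Ω
Step 3 — Parallel branch: R2 || C = 1/(1/R2 + 1/C) = 19.09 - j91.13 Ω.
Step 4 — Series with R1: Z_total = R1 + (R2 || C) = 592.1 - j91.13 Ω = 599.1∠-8.7° Ω.
Step 5 — Source phasor: V = 6.08∠30.0° V = 5.265 + j3.04 V.
Step 6 — Ohm's law: I = V / Z_total = (5.265 + j3.04) / (592.1 - j91.13) = 0.007915 + j0.006353 A.
Step 7 — Convert to polar: |I| = 0.01015 A, ∠I = 38.7°.

I = 0.01015∠38.7° A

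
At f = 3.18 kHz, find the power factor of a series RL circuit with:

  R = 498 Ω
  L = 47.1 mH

Step 1 — Angular frequency: ω = 2π·f = 2π·3180 = 1.998e+04 rad/s.
Step 2 — Component impedances:
  R: Z = R = 498 Ω
  L: Z = jωL = j·1.998e+04·0.0471 = 0 + j941.1 Ω
Step 3 — Series combination: Z_total = R + L = 498 + j941.1 Ω = 1065∠62.1° Ω.
Step 4 — Power factor: PF = cos(φ) = Re(Z)/|Z| = 498/1064.7 = 0.4677.
Step 5 — Type: Im(Z) = 941.1 ⇒ lagging (phase φ = 62.1°).

PF = 0.4677 (lagging, φ = 62.1°)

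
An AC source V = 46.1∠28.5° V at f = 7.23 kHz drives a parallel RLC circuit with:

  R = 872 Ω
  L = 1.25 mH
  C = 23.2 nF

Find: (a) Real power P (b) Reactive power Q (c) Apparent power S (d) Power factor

Step 1 — Angular frequency: ω = 2π·f = 2π·7230 = 4.543e+04 rad/s.
Step 2 — Component impedances:
  R: Z = R = 872 Ω
  L: Z = jωL = j·4.543e+04·0.00125 = 0 + j56.78 Ω
  C: Z = 1/(jωC) = -j/(ω·C) = 0 - j948.8 Ω
Step 3 — Parallel combination: 1/Z_total = 1/R + 1/L + 1/C; Z_total = 4.164 + j60.11 Ω = 60.25∠86.0° Ω.
Step 4 — Source phasor: V = 46.1∠28.5° V = 40.51 + j22 V.
Step 5 — Current: I = V / Z = 0.4107 - j0.6455 A = 0.7651∠-57.5° A.
Step 6 — Complex power: S = V·I* = 2.437 + j35.19 VA.
Step 7 — Real power: P = Re(S) = 2.437 W.
Step 8 — Reactive power: Q = Im(S) = 35.19 VAR.
Step 9 — Apparent power: |S| = 35.27 VA.
Step 10 — Power factor: PF = P/|S| = 0.0691 (lagging).

(a) P = 2.437 W  (b) Q = 35.19 VAR  (c) S = 35.27 VA  (d) PF = 0.0691 (lagging)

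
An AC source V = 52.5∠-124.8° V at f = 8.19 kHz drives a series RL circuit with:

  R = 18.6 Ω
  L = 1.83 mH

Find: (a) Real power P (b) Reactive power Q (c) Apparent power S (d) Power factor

Step 1 — Angular frequency: ω = 2π·f = 2π·8190 = 5.146e+04 rad/s.
Step 2 — Component impedances:
  R: Z = R = 18.6 Ω
  L: Z = jωL = j·5.146e+04·0.00183 = 0 + j94.17 Ω
Step 3 — Series combination: Z_total = R + L = 18.6 + j94.17 Ω = 95.99∠78.8° Ω.
Step 4 — Source phasor: V = 52.5∠-124.8° V = -29.96 - j43.11 V.
Step 5 — Current: I = V / Z = -0.5011 + j0.2192 A = 0.5469∠156.4° A.
Step 6 — Complex power: S = V·I* = 5.564 + j28.17 VA.
Step 7 — Real power: P = Re(S) = 5.564 W.
Step 8 — Reactive power: Q = Im(S) = 28.17 VAR.
Step 9 — Apparent power: |S| = 28.71 VA.
Step 10 — Power factor: PF = P/|S| = 0.1938 (lagging).

(a) P = 5.564 W  (b) Q = 28.17 VAR  (c) S = 28.71 VA  (d) PF = 0.1938 (lagging)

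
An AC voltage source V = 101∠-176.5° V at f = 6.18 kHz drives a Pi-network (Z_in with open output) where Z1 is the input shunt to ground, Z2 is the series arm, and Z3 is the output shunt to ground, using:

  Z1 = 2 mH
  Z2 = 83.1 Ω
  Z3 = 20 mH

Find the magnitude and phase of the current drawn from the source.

Step 1 — Angular frequency: ω = 2π·f = 2π·6180 = 3.883e+04 rad/s.
Step 2 — Component impedances:
  Z1: Z = jωL = j·3.883e+04·0.002 = 0 + j77.66 Ω
  Z2: Z = R = 83.1 Ω
  Z3: Z = jωL = j·3.883e+04·0.02 = 0 + j776.6 Ω
Step 3 — With open output, the series arm Z2 and the output shunt Z3 appear in series to ground: Z2 + Z3 = 83.1 + j776.6 Ω.
Step 4 — Parallel with input shunt Z1: Z_in = Z1 || (Z2 + Z3) = 0.6803 + j70.67 Ω = 70.67∠89.4° Ω.
Step 5 — Source phasor: V = 101∠-176.5° V = -100.8 - j6.166 V.
Step 6 — Ohm's law: I = V / Z_total = (-100.8 - j6.166) / (0.6803 + j70.67) = -0.101 + j1.426 A.
Step 7 — Convert to polar: |I| = 1.429 A, ∠I = 94.1°.

I = 1.429∠94.1° A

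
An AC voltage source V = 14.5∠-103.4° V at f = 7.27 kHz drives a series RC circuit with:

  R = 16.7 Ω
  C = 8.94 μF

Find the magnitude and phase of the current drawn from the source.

Step 1 — Angular frequency: ω = 2π·f = 2π·7270 = 4.568e+04 rad/s.
Step 2 — Component impedances:
  R: Z = R = 16.7 Ω
  C: Z = 1/(jωC) = -j/(ω·C) = 0 - j2.449 Ω
Step 3 — Series combination: Z_total = R + C = 16.7 - j2.449 Ω = 16.88∠-8.3° Ω.
Step 4 — Source phasor: V = 14.5∠-103.4° V = -3.36 - j14.11 V.
Step 5 — Ohm's law: I = V / Z_total = (-3.36 - j14.11) / (16.7 - j2.449) = -0.07574 - j0.8557 A.
Step 6 — Convert to polar: |I| = 0.8591 A, ∠I = -95.1°.

I = 0.8591∠-95.1° A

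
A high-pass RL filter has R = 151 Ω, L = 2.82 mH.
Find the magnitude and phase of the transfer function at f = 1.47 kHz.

Step 1 — Angular frequency: ω = 2π·1470 = 9236 rad/s.
Step 2 — Transfer function: H(jω) = jωL/(R + jωL).
Step 3 — Numerator jωL = j·26.05; denominator R + jωL = 151 + j26.05.
Step 4 — H = 0.02889 + j0.1675.
Step 5 — Magnitude: |H| = 0.17 (-15.4 dB); phase: φ = 80.2°.

|H| = 0.17 (-15.4 dB), φ = 80.2°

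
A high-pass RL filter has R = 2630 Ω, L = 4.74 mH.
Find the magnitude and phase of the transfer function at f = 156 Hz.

Step 1 — Angular frequency: ω = 2π·156 = 980.2 rad/s.
Step 2 — Transfer function: H(jω) = jωL/(R + jωL).
Step 3 — Numerator jωL = j·4.646; denominator R + jωL = 2630 + j4.646.
Step 4 — H = 3.121e-06 + j0.001767.
Step 5 — Magnitude: |H| = 0.001767 (-55.1 dB); phase: φ = 89.9°.

|H| = 0.001767 (-55.1 dB), φ = 89.9°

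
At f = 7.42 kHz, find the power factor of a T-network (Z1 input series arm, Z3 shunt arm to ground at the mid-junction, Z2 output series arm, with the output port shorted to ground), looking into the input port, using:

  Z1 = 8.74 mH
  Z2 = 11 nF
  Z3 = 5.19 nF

Step 1 — Angular frequency: ω = 2π·f = 2π·7420 = 4.662e+04 rad/s.
Step 2 — Component impedances:
  Z1: Z = jωL = j·4.662e+04·0.00874 = 0 + j407.5 Ω
  Z2: Z = 1/(jωC) = -j/(ω·C) = 0 - j1950 Ω
  Z3: Z = 1/(jωC) = -j/(ω·C) = 0 - j4133 Ω
Step 3 — With the output port shorted to ground, the output series arm Z2 runs from the junction to ground; the shunt arm Z3 also runs from the junction to ground. They appear in parallel: Z3 || Z2 = 0 - j1325 Ω.
Step 4 — Series with input arm Z1: Z_in = Z1 + (Z3 || Z2) = 0 - j917.4 Ω = 917.4∠-90.0° Ω.
Step 5 — Power factor: PF = cos(φ) = Re(Z)/|Z| = 0/917.4 = 0.
Step 6 — Type: Im(Z) = -917.4 ⇒ leading (phase φ = -90.0°).

PF = 0 (leading, φ = -90.0°)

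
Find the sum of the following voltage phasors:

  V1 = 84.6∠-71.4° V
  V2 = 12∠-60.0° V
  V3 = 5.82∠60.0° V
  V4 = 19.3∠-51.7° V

Step 1 — Convert each phasor to rectangular form:
  V1 = 84.6·(cos(-71.4°) + j·sin(-71.4°)) = 26.98 - j80.18 V
  V2 = 12·(cos(-60.0°) + j·sin(-60.0°)) = 6 - j10.39 V
  V3 = 5.82·(cos(60.0°) + j·sin(60.0°)) = 2.91 + j5.04 V
  V4 = 19.3·(cos(-51.7°) + j·sin(-51.7°)) = 11.96 - j15.15 V
Step 2 — Sum components: V_total = 47.86 - j100.7 V.
Step 3 — Convert to polar: |V_total| = 111.5 V, ∠V_total = -64.6°.

V_total = 111.5∠-64.6° V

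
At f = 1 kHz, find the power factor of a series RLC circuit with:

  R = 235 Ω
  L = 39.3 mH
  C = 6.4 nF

Step 1 — Angular frequency: ω = 2π·f = 2π·1000 = 6283 rad/s.
Step 2 — Component impedances:
  R: Z = R = 235 Ω
  L: Z = jωL = j·6283·0.0393 = 0 + j246.9 Ω
  C: Z = 1/(jωC) = -j/(ω·C) = 0 - j2.487e+04 Ω
Step 3 — Series combination: Z_total = R + L + C = 235 - j2.462e+04 Ω = 2.462e+04∠-89.5° Ω.
Step 4 — Power factor: PF = cos(φ) = Re(Z)/|Z| = 235/24622 = 0.009544.
Step 5 — Type: Im(Z) = -2.462e+04 ⇒ leading (phase φ = -89.5°).

PF = 0.009544 (leading, φ = -89.5°)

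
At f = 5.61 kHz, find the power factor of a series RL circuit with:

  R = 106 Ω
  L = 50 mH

Step 1 — Angular frequency: ω = 2π·f = 2π·5610 = 3.525e+04 rad/s.
Step 2 — Component impedances:
  R: Z = R = 106 Ω
  L: Z = jωL = j·3.525e+04·0.05 = 0 + j1762 Ω
Step 3 — Series combination: Z_total = R + L = 106 + j1762 Ω = 1766∠86.6° Ω.
Step 4 — Power factor: PF = cos(φ) = Re(Z)/|Z| = 106/1765.6 = 0.06004.
Step 5 — Type: Im(Z) = 1762 ⇒ lagging (phase φ = 86.6°).

PF = 0.06004 (lagging, φ = 86.6°)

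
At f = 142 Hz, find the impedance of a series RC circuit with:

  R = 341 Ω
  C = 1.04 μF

Step 1 — Angular frequency: ω = 2π·f = 2π·142 = 892.2 rad/s.
Step 2 — Component impedances:
  R: Z = R = 341 Ω
  C: Z = 1/(jωC) = -j/(ω·C) = 0 - j1078 Ω
Step 3 — Series combination: Z_total = R + C = 341 - j1078 Ω = 1130∠-72.4° Ω.

Z = 341 - j1078 Ω = 1130∠-72.4° Ω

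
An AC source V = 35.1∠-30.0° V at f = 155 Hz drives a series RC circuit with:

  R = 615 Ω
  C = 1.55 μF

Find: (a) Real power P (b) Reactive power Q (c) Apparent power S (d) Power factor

Step 1 — Angular frequency: ω = 2π·f = 2π·155 = 973.9 rad/s.
Step 2 — Component impedances:
  R: Z = R = 615 Ω
  C: Z = 1/(jωC) = -j/(ω·C) = 0 - j662.5 Ω
Step 3 — Series combination: Z_total = R + C = 615 - j662.5 Ω = 903.9∠-47.1° Ω.
Step 4 — Source phasor: V = 35.1∠-30.0° V = 30.4 - j17.55 V.
Step 5 — Current: I = V / Z = 0.03711 + j0.01144 A = 0.03883∠17.1° A.
Step 6 — Complex power: S = V·I* = 0.9273 - j0.9989 VA.
Step 7 — Real power: P = Re(S) = 0.9273 W.
Step 8 — Reactive power: Q = Im(S) = -0.9989 VAR.
Step 9 — Apparent power: |S| = 1.363 VA.
Step 10 — Power factor: PF = P/|S| = 0.6804 (leading).

(a) P = 0.9273 W  (b) Q = -0.9989 VAR  (c) S = 1.363 VA  (d) PF = 0.6804 (leading)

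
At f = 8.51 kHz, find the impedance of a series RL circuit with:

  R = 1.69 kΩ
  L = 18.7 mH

Step 1 — Angular frequency: ω = 2π·f = 2π·8510 = 5.347e+04 rad/s.
Step 2 — Component impedances:
  R: Z = R = 1690 Ω
  L: Z = jωL = j·5.347e+04·0.0187 = 0 + j999.9 Ω
Step 3 — Series combination: Z_total = R + L = 1690 + j999.9 Ω = 1964∠30.6° Ω.

Z = 1690 + j999.9 Ω = 1964∠30.6° Ω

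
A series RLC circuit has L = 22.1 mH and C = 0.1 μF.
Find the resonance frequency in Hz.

Step 1 — Resonance condition Im(Z)=0 gives ω₀ = 1/√(LC).
Step 2 — ω₀ = 1/√(0.0221·1e-07) = 2.127e+04 rad/s.
Step 3 — f₀ = ω₀/(2π) = 3386 Hz.

f₀ = 3386 Hz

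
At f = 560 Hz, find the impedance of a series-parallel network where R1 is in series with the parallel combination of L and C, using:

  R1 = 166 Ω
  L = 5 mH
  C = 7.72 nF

Step 1 — Angular frequency: ω = 2π·f = 2π·560 = 3519 rad/s.
Step 2 — Component impedances:
  R1: Z = R = 166 Ω
  L: Z = jωL = j·3519·0.005 = 0 + j17.59 Ω
  C: Z = 1/(jωC) = -j/(ω·C) = 0 - j3.681e+04 Ω
Step 3 — Parallel branch: L || C = 1/(1/L + 1/C) = 0 + j17.6 Ω.
Step 4 — Series with R1: Z_total = R1 + (L || C) = 166 + j17.6 Ω = 166.9∠6.1° Ω.

Z = 166 + j17.6 Ω = 166.9∠6.1° Ω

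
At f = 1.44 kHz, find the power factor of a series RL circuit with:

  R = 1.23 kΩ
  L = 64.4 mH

Step 1 — Angular frequency: ω = 2π·f = 2π·1440 = 9048 rad/s.
Step 2 — Component impedances:
  R: Z = R = 1230 Ω
  L: Z = jωL = j·9048·0.0644 = 0 + j582.7 Ω
Step 3 — Series combination: Z_total = R + L = 1230 + j582.7 Ω = 1361∠25.3° Ω.
Step 4 — Power factor: PF = cos(φ) = Re(Z)/|Z| = 1230/1361 = 0.9037.
Step 5 — Type: Im(Z) = 582.7 ⇒ lagging (phase φ = 25.3°).

PF = 0.9037 (lagging, φ = 25.3°)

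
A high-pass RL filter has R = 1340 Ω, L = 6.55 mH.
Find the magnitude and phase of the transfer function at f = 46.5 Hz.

Step 1 — Angular frequency: ω = 2π·46.5 = 292.2 rad/s.
Step 2 — Transfer function: H(jω) = jωL/(R + jωL).
Step 3 — Numerator jωL = j·1.914; denominator R + jωL = 1340 + j1.914.
Step 4 — H = 2.04e-06 + j0.001428.
Step 5 — Magnitude: |H| = 0.001428 (-56.9 dB); phase: φ = 89.9°.

|H| = 0.001428 (-56.9 dB), φ = 89.9°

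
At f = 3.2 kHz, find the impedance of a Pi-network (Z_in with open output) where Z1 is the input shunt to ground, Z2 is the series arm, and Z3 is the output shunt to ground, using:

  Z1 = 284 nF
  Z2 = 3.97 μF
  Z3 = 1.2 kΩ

Step 1 — Angular frequency: ω = 2π·f = 2π·3200 = 2.011e+04 rad/s.
Step 2 — Component impedances:
  Z1: Z = 1/(jωC) = -j/(ω·C) = 0 - j175.1 Ω
  Z2: Z = 1/(jωC) = -j/(ω·C) = 0 - j12.53 Ω
  Z3: Z = R = 1200 Ω
Step 3 — With open output, the series arm Z2 and the output shunt Z3 appear in series to ground: Z2 + Z3 = 1200 - j12.53 Ω.
Step 4 — Parallel with input shunt Z1: Z_in = Z1 || (Z2 + Z3) = 24.95 - j171.2 Ω = 173∠-81.7° Ω.

Z = 24.95 - j171.2 Ω = 173∠-81.7° Ω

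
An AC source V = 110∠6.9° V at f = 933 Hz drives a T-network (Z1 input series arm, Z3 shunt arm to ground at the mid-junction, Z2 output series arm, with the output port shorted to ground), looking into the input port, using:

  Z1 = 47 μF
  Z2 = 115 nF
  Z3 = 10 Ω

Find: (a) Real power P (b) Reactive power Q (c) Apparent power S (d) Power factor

Step 1 — Angular frequency: ω = 2π·f = 2π·933 = 5862 rad/s.
Step 2 — Component impedances:
  Z1: Z = 1/(jωC) = -j/(ω·C) = 0 - j3.629 Ω
  Z2: Z = 1/(jωC) = -j/(ω·C) = 0 - j1483 Ω
  Z3: Z = R = 10 Ω
Step 3 — With the output port shorted to ground, the output series arm Z2 runs from the junction to ground; the shunt arm Z3 also runs from the junction to ground. They appear in parallel: Z3 || Z2 = 10 - j0.06741 Ω.
Step 4 — Series with input arm Z1: Z_in = Z1 + (Z3 || Z2) = 10 - j3.697 Ω = 10.66∠-20.3° Ω.
Step 5 — Source phasor: V = 110∠6.9° V = 109.2 + j13.22 V.
Step 6 — Current: I = V / Z = 9.178 + j4.715 A = 10.32∠27.2° A.
Step 7 — Complex power: S = V·I* = 1065 - j393.6 VA.
Step 8 — Real power: P = Re(S) = 1065 W.
Step 9 — Reactive power: Q = Im(S) = -393.6 VAR.
Step 10 — Apparent power: |S| = 1135 VA.
Step 11 — Power factor: PF = P/|S| = 0.938 (leading).

(a) P = 1065 W  (b) Q = -393.6 VAR  (c) S = 1135 VA  (d) PF = 0.938 (leading)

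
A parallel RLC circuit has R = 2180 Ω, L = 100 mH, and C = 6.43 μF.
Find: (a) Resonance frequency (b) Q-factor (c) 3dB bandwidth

Step 1 — Resonance: ω₀ = 1/√(LC) = 1/√(0.1·6.43e-06) = 1247 rad/s.
Step 2 — f₀ = ω₀/(2π) = 198.5 Hz.
Step 3 — Parallel Q: Q = R/(ω₀L) = 2180/(1247·0.1) = 17.48.
Step 4 — Bandwidth: Δω = ω₀/Q = 71.34 rad/s; BW = Δω/(2π) = 11.35 Hz.

(a) f₀ = 198.5 Hz  (b) Q = 17.48  (c) BW = 11.35 Hz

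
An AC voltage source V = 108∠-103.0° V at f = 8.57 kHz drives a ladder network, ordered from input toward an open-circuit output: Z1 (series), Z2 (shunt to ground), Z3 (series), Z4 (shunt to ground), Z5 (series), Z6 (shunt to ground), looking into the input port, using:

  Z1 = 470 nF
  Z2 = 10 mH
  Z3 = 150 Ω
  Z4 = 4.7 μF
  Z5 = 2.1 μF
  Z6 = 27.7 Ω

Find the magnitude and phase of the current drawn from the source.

Step 1 — Angular frequency: ω = 2π·f = 2π·8570 = 5.385e+04 rad/s.
Step 2 — Component impedances:
  Z1: Z = 1/(jωC) = -j/(ω·C) = 0 - j39.51 Ω
  Z2: Z = jωL = j·5.385e+04·0.01 = 0 + j538.5 Ω
  Z3: Z = R = 150 Ω
  Z4: Z = 1/(jωC) = -j/(ω·C) = 0 - j3.951 Ω
  Z5: Z = 1/(jωC) = -j/(ω·C) = 0 - j8.843 Ω
  Z6: Z = R = 27.7 Ω
Step 3 — Ladder network (open output): work backward from the far end, alternating series and parallel combinations. Z_in = 141.4 - j3.494 Ω = 141.4∠-1.4° Ω.
Step 4 — Source phasor: V = 108∠-103.0° V = -24.29 - j105.2 V.
Step 5 — Ohm's law: I = V / Z_total = (-24.29 - j105.2) / (141.4 - j3.494) = -0.1534 - j0.7481 A.
Step 6 — Convert to polar: |I| = 0.7637 A, ∠I = -101.6°.

I = 0.7637∠-101.6° A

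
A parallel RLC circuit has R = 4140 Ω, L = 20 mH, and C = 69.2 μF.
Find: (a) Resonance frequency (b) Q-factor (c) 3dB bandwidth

Step 1 — Resonance: ω₀ = 1/√(LC) = 1/√(0.02·6.92e-05) = 850 rad/s.
Step 2 — f₀ = ω₀/(2π) = 135.3 Hz.
Step 3 — Parallel Q: Q = R/(ω₀L) = 4140/(850·0.02) = 243.5.
Step 4 — Bandwidth: Δω = ω₀/Q = 3.491 rad/s; BW = Δω/(2π) = 0.5555 Hz.

(a) f₀ = 135.3 Hz  (b) Q = 243.5  (c) BW = 0.5555 Hz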